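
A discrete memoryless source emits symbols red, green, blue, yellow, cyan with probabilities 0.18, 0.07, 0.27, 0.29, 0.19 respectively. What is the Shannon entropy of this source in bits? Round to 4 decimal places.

2.1970 bits

H = −Σ pᵢ log₂ pᵢ.
−0.18·log₂(0.18) = 0.4453
−0.07·log₂(0.07) = 0.2686
−0.27·log₂(0.27) = 0.5100
−0.29·log₂(0.29) = 0.5179
−0.19·log₂(0.19) = 0.4552
Sum ≈ 2.1970 → 2.1970 bits.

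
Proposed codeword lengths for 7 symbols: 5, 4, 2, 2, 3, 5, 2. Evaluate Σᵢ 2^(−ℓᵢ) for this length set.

With common denominator 2^5 = 32: Σ 2^(−ℓᵢ) = 1/32 + 2/32 + 8/32 + 8/32 + 4/32 + 1/32 + 8/32 = 32/32 = 1.

1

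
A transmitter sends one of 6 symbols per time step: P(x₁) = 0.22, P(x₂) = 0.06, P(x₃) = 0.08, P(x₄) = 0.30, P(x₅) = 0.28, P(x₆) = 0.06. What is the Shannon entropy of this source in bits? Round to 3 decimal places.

2.294 bits

H = −Σ pᵢ log₂ pᵢ.
−0.22·log₂(0.22) = 0.4806
−0.06·log₂(0.06) = 0.2435
−0.08·log₂(0.08) = 0.2915
−0.30·log₂(0.30) = 0.5211
−0.28·log₂(0.28) = 0.5142
−0.06·log₂(0.06) = 0.2435
Sum ≈ 2.2945 → 2.294 bits.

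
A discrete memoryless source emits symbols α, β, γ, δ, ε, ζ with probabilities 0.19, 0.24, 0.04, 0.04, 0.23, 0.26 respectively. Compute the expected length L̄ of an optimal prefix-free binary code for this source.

2.35 bits/symbol

Repeatedly combine the two least-probable nodes; the expected code length is the sum of the merged weights.
merge 1/25 + 1/25 → 2/25
merge 2/25 + 19/100 → 27/100
merge 23/100 + 6/25 → 47/100
merge 13/50 + 27/100 → 53/100
merge 47/100 + 53/100 → 1
L = 2/25 + 27/100 + 47/100 + 53/100 + 1 = 47/20 = 2.35 bits/symbol.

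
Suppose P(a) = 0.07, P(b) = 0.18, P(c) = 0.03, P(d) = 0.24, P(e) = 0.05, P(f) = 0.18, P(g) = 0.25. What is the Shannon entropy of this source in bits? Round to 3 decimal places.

2.521 bits

H = −Σ pᵢ log₂ pᵢ.
−0.07·log₂(0.07) = 0.2686
−0.18·log₂(0.18) = 0.4453
−0.03·log₂(0.03) = 0.1518
−0.24·log₂(0.24) = 0.4941
−0.05·log₂(0.05) = 0.2161
−0.18·log₂(0.18) = 0.4453
−0.25·log₂(0.25) = 0.5000
Sum ≈ 2.5212 → 2.521 bits.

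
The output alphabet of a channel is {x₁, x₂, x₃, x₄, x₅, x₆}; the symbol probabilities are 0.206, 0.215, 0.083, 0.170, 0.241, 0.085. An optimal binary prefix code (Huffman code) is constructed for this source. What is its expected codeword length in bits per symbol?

Repeatedly combine the two least-probable nodes; the expected code length is the sum of the merged weights.
merge 83/1000 + 17/200 → 21/125
merge 21/125 + 17/100 → 169/500
merge 103/500 + 43/200 → 421/1000
merge 241/1000 + 169/500 → 579/1000
merge 421/1000 + 579/1000 → 1
L = 21/125 + 169/500 + 421/1000 + 579/1000 + 1 = 1253/500 = 2.506 bits/symbol.

2.506 bits/symbol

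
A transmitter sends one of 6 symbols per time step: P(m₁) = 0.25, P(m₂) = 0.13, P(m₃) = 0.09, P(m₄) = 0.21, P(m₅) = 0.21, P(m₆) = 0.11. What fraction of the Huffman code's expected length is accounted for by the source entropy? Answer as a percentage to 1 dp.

Entropy H = −Σ p log₂ p ≈ 2.4912 bits.
Huffman merges: 9/100+11/100→1/5; 13/100+1/5→33/100; 21/100+21/100→21/50; 1/4+33/100→29/50; 21/50+29/50→1. L = 253/100 ≈ 2.5300.
Efficiency = H/L = 2.4912/2.5300 = 98.5%.

98.5%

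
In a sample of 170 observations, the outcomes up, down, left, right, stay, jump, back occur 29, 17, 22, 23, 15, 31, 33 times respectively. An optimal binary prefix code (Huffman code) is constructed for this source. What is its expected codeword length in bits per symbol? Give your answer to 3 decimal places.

Probabilities are the counts divided by 170.
Repeatedly combine the two least-probable nodes; the expected code length is the sum of the merged weights.
merge 3/34 + 1/10 → 16/85
merge 11/85 + 23/170 → 9/34
merge 29/170 + 31/170 → 6/17
merge 16/85 + 33/170 → 13/34
merge 9/34 + 6/17 → 21/34
merge 13/34 + 21/34 → 1
L = 16/85 + 9/34 + 6/17 + 13/34 + 21/34 + 1 = 477/170 ≈ 2.806 bits/symbol.

2.806 bits/symbol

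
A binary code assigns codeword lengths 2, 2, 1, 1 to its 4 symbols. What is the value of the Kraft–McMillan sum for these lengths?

With common denominator 2^2 = 4: Σ 2^(−ℓᵢ) = 1/4 + 1/4 + 2/4 + 2/4 = 6/4 = 1.5.

1.5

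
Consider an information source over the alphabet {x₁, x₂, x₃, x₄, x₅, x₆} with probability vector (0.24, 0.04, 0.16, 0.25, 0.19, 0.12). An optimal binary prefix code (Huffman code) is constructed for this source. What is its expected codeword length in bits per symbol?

2.48 bits/symbol

Repeatedly combine the two least-probable nodes; the expected code length is the sum of the merged weights.
merge 1/25 + 3/25 → 4/25
merge 4/25 + 4/25 → 8/25
merge 19/100 + 6/25 → 43/100
merge 1/4 + 8/25 → 57/100
merge 43/100 + 57/100 → 1
L = 4/25 + 8/25 + 43/100 + 57/100 + 1 = 62/25 = 2.48 bits/symbol.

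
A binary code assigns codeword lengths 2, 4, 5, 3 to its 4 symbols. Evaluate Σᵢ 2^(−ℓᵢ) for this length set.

0.46875

With common denominator 2^5 = 32: Σ 2^(−ℓᵢ) = 8/32 + 2/32 + 1/32 + 4/32 = 15/32 = 0.46875.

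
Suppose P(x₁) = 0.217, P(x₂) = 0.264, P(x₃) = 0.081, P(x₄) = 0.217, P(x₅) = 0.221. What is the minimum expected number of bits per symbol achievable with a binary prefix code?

2.298 bits/symbol

Repeatedly combine the two least-probable nodes; the expected code length is the sum of the merged weights.
merge 81/1000 + 217/1000 → 149/500
merge 217/1000 + 221/1000 → 219/500
merge 33/125 + 149/500 → 281/500
merge 219/500 + 281/500 → 1
L = 149/500 + 219/500 + 281/500 + 1 = 1149/500 = 2.298 bits/symbol.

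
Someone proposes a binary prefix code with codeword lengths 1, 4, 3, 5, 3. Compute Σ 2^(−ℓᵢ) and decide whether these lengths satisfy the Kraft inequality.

0.84375; yes

With common denominator 2^5 = 32: Σ 2^(−ℓᵢ) = 16/32 + 2/32 + 4/32 + 1/32 + 4/32 = 27/32 = 0.84375.
Kraft's inequality requires Σ ≤ 1; here Σ = 0.84375 ≤ 1, so such a prefix code exists.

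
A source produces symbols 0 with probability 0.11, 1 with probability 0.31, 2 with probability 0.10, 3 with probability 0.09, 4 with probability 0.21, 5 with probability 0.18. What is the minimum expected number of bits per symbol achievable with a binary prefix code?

Repeatedly combine the two least-probable nodes; the expected code length is the sum of the merged weights.
merge 9/100 + 1/10 → 19/100
merge 11/100 + 9/50 → 29/100
merge 19/100 + 21/100 → 2/5
merge 29/100 + 31/100 → 3/5
merge 2/5 + 3/5 → 1
L = 19/100 + 29/100 + 2/5 + 3/5 + 1 = 62/25 = 2.48 bits/symbol.

2.48 bits/symbol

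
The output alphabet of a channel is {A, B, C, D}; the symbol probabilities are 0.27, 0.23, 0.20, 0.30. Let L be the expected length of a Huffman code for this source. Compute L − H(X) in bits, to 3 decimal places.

Entropy H = −Σ p log₂ p ≈ 1.9832 bits.
Huffman merges: 1/5+23/100→43/100; 27/100+3/10→57/100; 43/100+57/100→1. L = 2 ≈ 2.0000.
L − H = 2.0000 − 1.9832 = 0.017 bits.

0.017 bits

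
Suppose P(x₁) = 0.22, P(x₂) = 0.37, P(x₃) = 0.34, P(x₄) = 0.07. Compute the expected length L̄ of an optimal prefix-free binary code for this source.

1.92 bits/symbol

Repeatedly combine the two least-probable nodes; the expected code length is the sum of the merged weights.
merge 7/100 + 11/50 → 29/100
merge 29/100 + 17/50 → 63/100
merge 37/100 + 63/100 → 1
L = 29/100 + 63/100 + 1 = 48/25 = 1.92 bits/symbol.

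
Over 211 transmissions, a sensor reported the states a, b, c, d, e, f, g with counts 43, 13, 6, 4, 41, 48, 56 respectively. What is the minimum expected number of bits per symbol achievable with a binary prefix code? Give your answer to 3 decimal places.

2.460 bits/symbol

Probabilities are the counts divided by 211.
Repeatedly combine the two least-probable nodes; the expected code length is the sum of the merged weights.
merge 4/211 + 6/211 → 10/211
merge 10/211 + 13/211 → 23/211
merge 23/211 + 41/211 → 64/211
merge 43/211 + 48/211 → 91/211
merge 56/211 + 64/211 → 120/211
merge 91/211 + 120/211 → 1
L = 10/211 + 23/211 + 64/211 + 91/211 + 120/211 + 1 = 519/211 ≈ 2.460 bits/symbol.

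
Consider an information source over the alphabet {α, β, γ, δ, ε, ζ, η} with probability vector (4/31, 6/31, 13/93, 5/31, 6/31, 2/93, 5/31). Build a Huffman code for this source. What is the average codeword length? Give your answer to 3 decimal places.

2.763 bits/symbol

Repeatedly combine the two least-probable nodes; the expected code length is the sum of the merged weights.
merge 2/93 + 4/31 → 14/93
merge 13/93 + 14/93 → 9/31
merge 5/31 + 5/31 → 10/31
merge 6/31 + 6/31 → 12/31
merge 9/31 + 10/31 → 19/31
merge 12/31 + 19/31 → 1
L = 14/93 + 9/31 + 10/31 + 12/31 + 19/31 + 1 = 257/93 ≈ 2.763 bits/symbol.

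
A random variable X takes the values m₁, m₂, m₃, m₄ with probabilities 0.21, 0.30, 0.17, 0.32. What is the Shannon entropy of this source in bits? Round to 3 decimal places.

H = −Σ pᵢ log₂ pᵢ.
−0.21·log₂(0.21) = 0.4728
−0.30·log₂(0.30) = 0.5211
−0.17·log₂(0.17) = 0.4346
−0.32·log₂(0.32) = 0.5260
Sum ≈ 1.9545 → 1.955 bits.

1.955 bits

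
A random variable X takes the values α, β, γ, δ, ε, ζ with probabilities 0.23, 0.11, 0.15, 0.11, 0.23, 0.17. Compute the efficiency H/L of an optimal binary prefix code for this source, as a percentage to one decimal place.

Entropy H = −Σ p log₂ p ≈ 2.5210 bits.
Huffman merges: 11/100+11/100→11/50; 3/20+17/100→8/25; 11/50+23/100→9/20; 23/100+8/25→11/20; 9/20+11/20→1. L = 127/50 ≈ 2.5400.
Efficiency = H/L = 2.5210/2.5400 = 99.3%.

99.3%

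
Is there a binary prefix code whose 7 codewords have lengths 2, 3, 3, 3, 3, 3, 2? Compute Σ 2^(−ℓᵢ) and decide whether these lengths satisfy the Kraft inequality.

1.125; no

With common denominator 2^3 = 8: Σ 2^(−ℓᵢ) = 2/8 + 1/8 + 1/8 + 1/8 + 1/8 + 1/8 + 2/8 = 9/8 = 1.125.
Kraft's inequality requires Σ ≤ 1; here Σ = 1.125 > 1, so no such prefix code exists.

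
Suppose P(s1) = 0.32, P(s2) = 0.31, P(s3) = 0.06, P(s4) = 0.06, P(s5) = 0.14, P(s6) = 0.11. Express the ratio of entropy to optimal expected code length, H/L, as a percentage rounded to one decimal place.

Entropy H = −Σ p log₂ p ≈ 2.2843 bits.
Huffman merges: 3/50+3/50→3/25; 11/100+3/25→23/100; 7/50+23/100→37/100; 31/100+8/25→63/100; 37/100+63/100→1. L = 47/20 ≈ 2.3500.
Efficiency = H/L = 2.2843/2.3500 = 97.2%.

97.2%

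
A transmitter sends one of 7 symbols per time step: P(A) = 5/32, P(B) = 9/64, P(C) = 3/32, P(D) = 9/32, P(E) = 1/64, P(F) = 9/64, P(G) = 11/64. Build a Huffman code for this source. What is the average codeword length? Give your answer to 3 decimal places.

2.656 bits/symbol

Repeatedly combine the two least-probable nodes; the expected code length is the sum of the merged weights.
merge 1/64 + 3/32 → 7/64
merge 7/64 + 9/64 → 1/4
merge 9/64 + 5/32 → 19/64
merge 11/64 + 1/4 → 27/64
merge 9/32 + 19/64 → 37/64
merge 27/64 + 37/64 → 1
L = 7/64 + 1/4 + 19/64 + 27/64 + 37/64 + 1 = 85/32 ≈ 2.656 bits/symbol.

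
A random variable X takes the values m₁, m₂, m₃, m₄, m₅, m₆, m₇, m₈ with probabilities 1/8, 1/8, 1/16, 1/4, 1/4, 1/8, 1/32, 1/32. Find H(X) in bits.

2.6875 bits

Each probability is a power of 1/2, so log₂(1/p) is an integer.
H = Σ p·log₂(1/p) = 1/8·3 + 1/8·3 + 1/16·4 + 1/4·2 + 1/4·2 + 1/8·3 + 1/32·5 + 1/32·5 = 2.6875 bits.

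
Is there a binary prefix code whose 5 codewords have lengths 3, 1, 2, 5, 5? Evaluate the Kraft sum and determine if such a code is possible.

With common denominator 2^5 = 32: Σ 2^(−ℓᵢ) = 4/32 + 16/32 + 8/32 + 1/32 + 1/32 = 30/32 = 0.9375.
Kraft's inequality requires Σ ≤ 1; here Σ = 0.9375 ≤ 1, so such a prefix code exists.

0.9375; yes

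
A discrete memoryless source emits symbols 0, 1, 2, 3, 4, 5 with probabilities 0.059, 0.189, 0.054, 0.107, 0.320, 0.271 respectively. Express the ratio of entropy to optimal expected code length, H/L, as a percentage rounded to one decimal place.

98.8%

Entropy H = −Σ p log₂ p ≈ 2.3041 bits.
Huffman merges: 27/500+59/1000→113/1000; 107/1000+113/1000→11/50; 189/1000+11/50→409/1000; 271/1000+8/25→591/1000; 409/1000+591/1000→1. L = 2333/1000 ≈ 2.3330.
Efficiency = H/L = 2.3041/2.3330 = 98.8%.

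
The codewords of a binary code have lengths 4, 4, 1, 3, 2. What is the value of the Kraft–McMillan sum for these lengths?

With common denominator 2^4 = 16: Σ 2^(−ℓᵢ) = 1/16 + 1/16 + 8/16 + 2/16 + 4/16 = 16/16 = 1.

1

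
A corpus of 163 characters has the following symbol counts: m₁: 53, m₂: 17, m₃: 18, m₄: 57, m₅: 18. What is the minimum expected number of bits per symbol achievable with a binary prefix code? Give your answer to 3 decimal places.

Probabilities are the counts divided by 163.
Repeatedly combine the two least-probable nodes; the expected code length is the sum of the merged weights.
merge 17/163 + 18/163 → 35/163
merge 18/163 + 35/163 → 53/163
merge 53/163 + 53/163 → 106/163
merge 57/163 + 106/163 → 1
L = 35/163 + 53/163 + 106/163 + 1 = 357/163 ≈ 2.190 bits/symbol.

2.190 bits/symbol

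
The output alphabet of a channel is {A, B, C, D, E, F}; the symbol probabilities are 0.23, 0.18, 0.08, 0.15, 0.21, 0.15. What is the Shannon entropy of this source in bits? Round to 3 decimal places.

H = −Σ pᵢ log₂ pᵢ.
−0.23·log₂(0.23) = 0.4877
−0.18·log₂(0.18) = 0.4453
−0.08·log₂(0.08) = 0.2915
−0.15·log₂(0.15) = 0.4105
−0.21·log₂(0.21) = 0.4728
−0.15·log₂(0.15) = 0.4105
Sum ≈ 2.5184 → 2.518 bits.

2.518 bits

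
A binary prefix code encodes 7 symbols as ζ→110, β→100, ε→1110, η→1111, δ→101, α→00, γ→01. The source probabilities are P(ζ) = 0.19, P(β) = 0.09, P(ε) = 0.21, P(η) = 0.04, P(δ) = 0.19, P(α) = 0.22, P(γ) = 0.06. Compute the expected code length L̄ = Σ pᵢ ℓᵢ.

L̄ = Σ pᵢ·ℓᵢ = 0.19·3 + 0.09·3 + 0.21·4 + 0.04·4 + 0.19·3 + 0.22·2 + 0.06·2 = 2.97 bits/symbol.

2.97 bits/symbol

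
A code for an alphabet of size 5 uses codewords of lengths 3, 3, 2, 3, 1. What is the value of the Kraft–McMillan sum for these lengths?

1.125

With common denominator 2^3 = 8: Σ 2^(−ℓᵢ) = 1/8 + 1/8 + 2/8 + 1/8 + 4/8 = 9/8 = 1.125.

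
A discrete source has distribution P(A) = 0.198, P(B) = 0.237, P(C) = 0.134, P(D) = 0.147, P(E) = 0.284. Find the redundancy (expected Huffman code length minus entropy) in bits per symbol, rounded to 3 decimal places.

0.015 bits

Entropy H = −Σ p log₂ p ≈ 2.2658 bits.
Huffman merges: 67/500+147/1000→281/1000; 99/500+237/1000→87/200; 281/1000+71/250→113/200; 87/200+113/200→1. L = 2281/1000 ≈ 2.2810.
L − H = 2.2810 − 2.2658 = 0.015 bits.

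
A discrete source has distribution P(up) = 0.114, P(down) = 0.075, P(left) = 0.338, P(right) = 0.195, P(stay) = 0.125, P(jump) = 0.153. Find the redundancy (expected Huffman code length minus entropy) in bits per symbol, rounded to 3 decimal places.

0.051 bits

Entropy H = −Σ p log₂ p ≈ 2.4156 bits.
Huffman merges: 3/40+57/500→189/1000; 1/8+153/1000→139/500; 189/1000+39/200→48/125; 139/500+169/500→77/125; 48/125+77/125→1. L = 2467/1000 ≈ 2.4670.
L − H = 2.4670 − 2.4156 = 0.051 bits.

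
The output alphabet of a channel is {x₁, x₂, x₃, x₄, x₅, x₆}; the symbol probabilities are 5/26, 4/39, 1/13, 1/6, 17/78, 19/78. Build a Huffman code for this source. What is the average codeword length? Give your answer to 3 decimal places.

Repeatedly combine the two least-probable nodes; the expected code length is the sum of the merged weights.
merge 1/13 + 4/39 → 7/39
merge 1/6 + 7/39 → 9/26
merge 5/26 + 17/78 → 16/39
merge 19/78 + 9/26 → 23/39
merge 16/39 + 23/39 → 1
L = 7/39 + 9/26 + 16/39 + 23/39 + 1 = 197/78 ≈ 2.526 bits/symbol.

2.526 bits/symbol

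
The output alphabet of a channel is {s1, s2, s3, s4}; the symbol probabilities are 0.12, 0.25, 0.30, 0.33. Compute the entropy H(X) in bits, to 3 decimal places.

1.916 bits

H = −Σ pᵢ log₂ pᵢ.
−0.12·log₂(0.12) = 0.3671
−0.25·log₂(0.25) = 0.5000
−0.30·log₂(0.30) = 0.5211
−0.33·log₂(0.33) = 0.5278
Sum ≈ 1.9160 → 1.916 bits.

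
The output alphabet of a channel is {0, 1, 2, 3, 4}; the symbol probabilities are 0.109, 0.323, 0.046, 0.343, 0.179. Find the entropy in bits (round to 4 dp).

2.0533 bits

H = −Σ pᵢ log₂ pᵢ.
−0.109·log₂(0.109) = 0.3485
−0.323·log₂(0.323) = 0.5266
−0.046·log₂(0.046) = 0.2043
−0.343·log₂(0.343) = 0.5295
−0.179·log₂(0.179) = 0.4443
Sum ≈ 2.0533 → 2.0533 bits.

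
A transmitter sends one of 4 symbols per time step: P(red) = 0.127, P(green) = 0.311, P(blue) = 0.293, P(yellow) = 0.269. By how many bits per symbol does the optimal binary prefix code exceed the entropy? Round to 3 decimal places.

Entropy H = −Σ p log₂ p ≈ 1.9306 bits.
Huffman merges: 127/1000+269/1000→99/250; 293/1000+311/1000→151/250; 99/250+151/250→1. L = 2 ≈ 2.0000.
L − H = 2.0000 − 1.9306 = 0.069 bits.

0.069 bits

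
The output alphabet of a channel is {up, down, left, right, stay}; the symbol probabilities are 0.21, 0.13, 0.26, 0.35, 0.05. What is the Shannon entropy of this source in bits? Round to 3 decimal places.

2.107 bits

H = −Σ pᵢ log₂ pᵢ.
−0.21·log₂(0.21) = 0.4728
−0.13·log₂(0.13) = 0.3826
−0.26·log₂(0.26) = 0.5053
−0.35·log₂(0.35) = 0.5301
−0.05·log₂(0.05) = 0.2161
Sum ≈ 2.1070 → 2.107 bits.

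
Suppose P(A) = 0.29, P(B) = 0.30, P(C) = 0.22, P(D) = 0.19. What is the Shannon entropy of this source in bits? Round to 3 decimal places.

H = −Σ pᵢ log₂ pᵢ.
−0.29·log₂(0.29) = 0.5179
−0.30·log₂(0.30) = 0.5211
−0.22·log₂(0.22) = 0.4806
−0.19·log₂(0.19) = 0.4552
Sum ≈ 1.9748 → 1.975 bits.

1.975 bits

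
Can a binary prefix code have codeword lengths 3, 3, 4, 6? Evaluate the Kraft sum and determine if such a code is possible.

With common denominator 2^6 = 64: Σ 2^(−ℓᵢ) = 8/64 + 8/64 + 4/64 + 1/64 = 21/64 = 0.328125.
Kraft's inequality requires Σ ≤ 1; here Σ = 0.328125 ≤ 1, so such a prefix code exists.

0.328125; yes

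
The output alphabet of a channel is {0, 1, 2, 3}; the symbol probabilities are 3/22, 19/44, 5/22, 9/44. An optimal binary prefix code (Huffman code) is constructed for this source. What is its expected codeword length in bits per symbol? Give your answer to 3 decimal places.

1.909 bits/symbol

Repeatedly combine the two least-probable nodes; the expected code length is the sum of the merged weights.
merge 3/22 + 9/44 → 15/44
merge 5/22 + 15/44 → 25/44
merge 19/44 + 25/44 → 1
L = 15/44 + 25/44 + 1 = 21/11 ≈ 1.909 bits/symbol.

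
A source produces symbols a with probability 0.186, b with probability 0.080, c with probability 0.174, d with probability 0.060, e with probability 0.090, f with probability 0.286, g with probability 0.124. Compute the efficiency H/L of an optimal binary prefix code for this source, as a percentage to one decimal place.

Entropy H = −Σ p log₂ p ≈ 2.6280 bits.
Huffman merges: 3/50+2/25→7/50; 9/100+31/250→107/500; 7/50+87/500→157/500; 93/500+107/500→2/5; 143/500+157/500→3/5; 2/5+3/5→1. L = 667/250 ≈ 2.6680.
Efficiency = H/L = 2.6280/2.6680 = 98.5%.

98.5%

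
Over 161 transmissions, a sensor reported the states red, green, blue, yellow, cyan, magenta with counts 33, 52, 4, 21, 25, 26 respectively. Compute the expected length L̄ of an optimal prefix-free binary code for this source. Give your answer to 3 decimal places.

2.466 bits/symbol

Probabilities are the counts divided by 161.
Repeatedly combine the two least-probable nodes; the expected code length is the sum of the merged weights.
merge 4/161 + 3/23 → 25/161
merge 25/161 + 25/161 → 50/161
merge 26/161 + 33/161 → 59/161
merge 50/161 + 52/161 → 102/161
merge 59/161 + 102/161 → 1
L = 25/161 + 50/161 + 59/161 + 102/161 + 1 = 397/161 ≈ 2.466 bits/symbol.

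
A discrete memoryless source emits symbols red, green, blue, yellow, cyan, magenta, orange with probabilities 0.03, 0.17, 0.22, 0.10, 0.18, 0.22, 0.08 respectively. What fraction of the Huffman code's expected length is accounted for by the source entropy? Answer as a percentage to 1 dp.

Entropy H = −Σ p log₂ p ≈ 2.6165 bits.
Huffman merges: 3/100+2/25→11/100; 1/10+11/100→21/100; 17/100+9/50→7/20; 21/100+11/50→43/100; 11/50+7/20→57/100; 43/100+57/100→1. L = 267/100 ≈ 2.6700.
Efficiency = H/L = 2.6165/2.6700 = 98.0%.

98.0%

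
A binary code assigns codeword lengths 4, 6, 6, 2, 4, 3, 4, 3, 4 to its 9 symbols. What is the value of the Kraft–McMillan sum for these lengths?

With common denominator 2^6 = 64: Σ 2^(−ℓᵢ) = 4/64 + 1/64 + 1/64 + 16/64 + 4/64 + 8/64 + 4/64 + 8/64 + 4/64 = 50/64 = 0.78125.

0.78125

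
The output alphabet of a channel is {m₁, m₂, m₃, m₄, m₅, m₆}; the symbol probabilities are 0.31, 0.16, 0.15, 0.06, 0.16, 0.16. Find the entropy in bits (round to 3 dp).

2.447 bits

H = −Σ pᵢ log₂ pᵢ.
−0.31·log₂(0.31) = 0.5238
−0.16·log₂(0.16) = 0.4230
−0.15·log₂(0.15) = 0.4105
−0.06·log₂(0.06) = 0.2435
−0.16·log₂(0.16) = 0.4230
−0.16·log₂(0.16) = 0.4230
Sum ≈ 2.4469 → 2.447 bits.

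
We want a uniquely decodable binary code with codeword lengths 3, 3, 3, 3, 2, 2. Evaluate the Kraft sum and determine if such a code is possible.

1; yes

With common denominator 2^3 = 8: Σ 2^(−ℓᵢ) = 1/8 + 1/8 + 1/8 + 1/8 + 2/8 + 2/8 = 8/8 = 1.
Kraft's inequality requires Σ ≤ 1; here Σ = 1 ≤ 1, so such a prefix code exists.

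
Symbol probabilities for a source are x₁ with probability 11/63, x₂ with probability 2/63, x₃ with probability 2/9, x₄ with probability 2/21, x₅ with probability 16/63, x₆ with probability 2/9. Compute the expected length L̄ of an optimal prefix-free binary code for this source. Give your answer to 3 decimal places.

Repeatedly combine the two least-probable nodes; the expected code length is the sum of the merged weights.
merge 2/63 + 2/21 → 8/63
merge 8/63 + 11/63 → 19/63
merge 2/9 + 2/9 → 4/9
merge 16/63 + 19/63 → 5/9
merge 4/9 + 5/9 → 1
L = 8/63 + 19/63 + 4/9 + 5/9 + 1 = 17/7 ≈ 2.429 bits/symbol.

2.429 bits/symbol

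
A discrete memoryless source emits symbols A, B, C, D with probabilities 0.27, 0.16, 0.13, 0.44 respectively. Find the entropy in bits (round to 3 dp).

H = −Σ pᵢ log₂ pᵢ.
−0.27·log₂(0.27) = 0.5100
−0.16·log₂(0.16) = 0.4230
−0.13·log₂(0.13) = 0.3826
−0.44·log₂(0.44) = 0.5211
Sum ≈ 1.8368 → 1.837 bits.

1.837 bits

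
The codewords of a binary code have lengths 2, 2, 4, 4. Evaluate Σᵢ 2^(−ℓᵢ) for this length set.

With common denominator 2^4 = 16: Σ 2^(−ℓᵢ) = 4/16 + 4/16 + 1/16 + 1/16 = 10/16 = 0.625.

0.625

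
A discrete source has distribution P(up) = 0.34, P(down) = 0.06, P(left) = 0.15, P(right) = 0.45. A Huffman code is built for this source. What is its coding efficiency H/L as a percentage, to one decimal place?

96.7%

Entropy H = −Σ p log₂ p ≈ 1.7017 bits.
Huffman merges: 3/50+3/20→21/100; 21/100+17/50→11/20; 9/20+11/20→1. L = 44/25 ≈ 1.7600.
Efficiency = H/L = 1.7017/1.7600 = 96.7%.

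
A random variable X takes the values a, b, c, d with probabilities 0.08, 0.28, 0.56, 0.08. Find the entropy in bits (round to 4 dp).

1.5657 bits

H = −Σ pᵢ log₂ pᵢ.
−0.08·log₂(0.08) = 0.2915
−0.28·log₂(0.28) = 0.5142
−0.56·log₂(0.56) = 0.4684
−0.08·log₂(0.08) = 0.2915
Sum ≈ 1.5657 → 1.5657 bits.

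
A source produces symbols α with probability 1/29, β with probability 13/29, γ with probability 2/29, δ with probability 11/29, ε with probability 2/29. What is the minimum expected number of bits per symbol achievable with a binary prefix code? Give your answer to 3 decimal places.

Repeatedly combine the two least-probable nodes; the expected code length is the sum of the merged weights.
merge 1/29 + 2/29 → 3/29
merge 2/29 + 3/29 → 5/29
merge 5/29 + 11/29 → 16/29
merge 13/29 + 16/29 → 1
L = 3/29 + 5/29 + 16/29 + 1 = 53/29 ≈ 1.828 bits/symbol.

1.828 bits/symbol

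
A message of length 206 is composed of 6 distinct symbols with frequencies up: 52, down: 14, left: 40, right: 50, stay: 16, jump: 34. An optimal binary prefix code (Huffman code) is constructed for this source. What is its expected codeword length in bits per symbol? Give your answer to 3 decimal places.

2.456 bits/symbol

Probabilities are the counts divided by 206.
Repeatedly combine the two least-probable nodes; the expected code length is the sum of the merged weights.
merge 7/103 + 8/103 → 15/103
merge 15/103 + 17/103 → 32/103
merge 20/103 + 25/103 → 45/103
merge 26/103 + 32/103 → 58/103
merge 45/103 + 58/103 → 1
L = 15/103 + 32/103 + 45/103 + 58/103 + 1 = 253/103 ≈ 2.456 bits/symbol.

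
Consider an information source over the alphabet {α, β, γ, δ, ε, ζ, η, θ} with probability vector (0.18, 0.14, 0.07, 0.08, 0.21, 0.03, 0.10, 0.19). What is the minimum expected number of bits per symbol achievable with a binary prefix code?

2.88 bits/symbol

Repeatedly combine the two least-probable nodes; the expected code length is the sum of the merged weights.
merge 3/100 + 7/100 → 1/10
merge 2/25 + 1/10 → 9/50
merge 1/10 + 7/50 → 6/25
merge 9/50 + 9/50 → 9/25
merge 19/100 + 21/100 → 2/5
merge 6/25 + 9/25 → 3/5
merge 2/5 + 3/5 → 1
L = 1/10 + 9/50 + 6/25 + 9/25 + 2/5 + 3/5 + 1 = 72/25 = 2.88 bits/symbol.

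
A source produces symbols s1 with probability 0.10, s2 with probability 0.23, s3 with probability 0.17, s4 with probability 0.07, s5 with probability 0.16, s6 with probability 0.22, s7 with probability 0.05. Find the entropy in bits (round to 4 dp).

H = −Σ pᵢ log₂ pᵢ.
−0.10·log₂(0.10) = 0.3322
−0.23·log₂(0.23) = 0.4877
−0.17·log₂(0.17) = 0.4346
−0.07·log₂(0.07) = 0.2686
−0.16·log₂(0.16) = 0.4230
−0.22·log₂(0.22) = 0.4806
−0.05·log₂(0.05) = 0.2161
Sum ≈ 2.6427 → 2.6427 bits.

2.6427 bits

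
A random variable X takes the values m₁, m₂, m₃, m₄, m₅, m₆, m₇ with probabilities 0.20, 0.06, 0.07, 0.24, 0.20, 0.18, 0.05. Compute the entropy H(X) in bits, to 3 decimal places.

2.596 bits

H = −Σ pᵢ log₂ pᵢ.
−0.20·log₂(0.20) = 0.4644
−0.06·log₂(0.06) = 0.2435
−0.07·log₂(0.07) = 0.2686
−0.24·log₂(0.24) = 0.4941
−0.20·log₂(0.20) = 0.4644
−0.18·log₂(0.18) = 0.4453
−0.05·log₂(0.05) = 0.2161
Sum ≈ 2.5964 → 2.596 bits.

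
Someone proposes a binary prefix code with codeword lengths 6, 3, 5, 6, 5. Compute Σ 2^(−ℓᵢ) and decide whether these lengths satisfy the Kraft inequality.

With common denominator 2^6 = 64: Σ 2^(−ℓᵢ) = 1/64 + 8/64 + 2/64 + 1/64 + 2/64 = 14/64 = 0.21875.
Kraft's inequality requires Σ ≤ 1; here Σ = 0.21875 ≤ 1, so such a prefix code exists.

0.21875; yes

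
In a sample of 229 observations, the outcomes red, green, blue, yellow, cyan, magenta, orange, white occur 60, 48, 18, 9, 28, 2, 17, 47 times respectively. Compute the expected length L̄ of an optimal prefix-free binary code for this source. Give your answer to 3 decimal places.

Probabilities are the counts divided by 229.
Repeatedly combine the two least-probable nodes; the expected code length is the sum of the merged weights.
merge 2/229 + 9/229 → 11/229
merge 11/229 + 17/229 → 28/229
merge 18/229 + 28/229 → 46/229
merge 28/229 + 46/229 → 74/229
merge 47/229 + 48/229 → 95/229
merge 60/229 + 74/229 → 134/229
merge 95/229 + 134/229 → 1
L = 11/229 + 28/229 + 46/229 + 74/229 + 95/229 + 134/229 + 1 = 617/229 ≈ 2.694 bits/symbol.

2.694 bits/symbol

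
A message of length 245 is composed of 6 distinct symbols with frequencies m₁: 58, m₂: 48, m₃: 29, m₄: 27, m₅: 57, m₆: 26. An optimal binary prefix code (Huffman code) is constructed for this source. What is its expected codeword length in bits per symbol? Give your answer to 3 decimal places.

2.531 bits/symbol

Probabilities are the counts divided by 245.
Repeatedly combine the two least-probable nodes; the expected code length is the sum of the merged weights.
merge 26/245 + 27/245 → 53/245
merge 29/245 + 48/245 → 11/35
merge 53/245 + 57/245 → 22/49
merge 58/245 + 11/35 → 27/49
merge 22/49 + 27/49 → 1
L = 53/245 + 11/35 + 22/49 + 27/49 + 1 = 124/49 ≈ 2.531 bits/symbol.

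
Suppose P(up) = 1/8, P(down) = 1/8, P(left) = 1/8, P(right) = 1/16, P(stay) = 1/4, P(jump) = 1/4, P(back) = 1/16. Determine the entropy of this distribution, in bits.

2.625 bits

Each probability is a power of 1/2, so log₂(1/p) is an integer.
H = Σ p·log₂(1/p) = 1/8·3 + 1/8·3 + 1/8·3 + 1/16·4 + 1/4·2 + 1/4·2 + 1/16·4 = 2.625 bits.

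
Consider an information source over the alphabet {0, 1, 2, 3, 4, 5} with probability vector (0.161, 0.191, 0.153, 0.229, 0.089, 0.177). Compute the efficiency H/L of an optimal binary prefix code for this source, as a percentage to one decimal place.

98.2%

Entropy H = −Σ p log₂ p ≈ 2.5346 bits.
Huffman merges: 89/1000+153/1000→121/500; 161/1000+177/1000→169/500; 191/1000+229/1000→21/50; 121/500+169/500→29/50; 21/50+29/50→1. L = 129/50 ≈ 2.5800.
Efficiency = H/L = 2.5346/2.5800 = 98.2%.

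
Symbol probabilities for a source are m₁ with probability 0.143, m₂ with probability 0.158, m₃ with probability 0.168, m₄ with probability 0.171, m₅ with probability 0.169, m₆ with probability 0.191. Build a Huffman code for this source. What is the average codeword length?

Repeatedly combine the two least-probable nodes; the expected code length is the sum of the merged weights.
merge 143/1000 + 79/500 → 301/1000
merge 21/125 + 169/1000 → 337/1000
merge 171/1000 + 191/1000 → 181/500
merge 301/1000 + 337/1000 → 319/500
merge 181/500 + 319/500 → 1
L = 301/1000 + 337/1000 + 181/500 + 319/500 + 1 = 1319/500 = 2.638 bits/symbol.

2.638 bits/symbol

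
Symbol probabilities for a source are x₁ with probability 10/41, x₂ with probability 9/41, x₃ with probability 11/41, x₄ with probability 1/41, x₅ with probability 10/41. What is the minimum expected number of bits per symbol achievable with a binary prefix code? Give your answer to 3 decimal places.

2.244 bits/symbol

Repeatedly combine the two least-probable nodes; the expected code length is the sum of the merged weights.
merge 1/41 + 9/41 → 10/41
merge 10/41 + 10/41 → 20/41
merge 10/41 + 11/41 → 21/41
merge 20/41 + 21/41 → 1
L = 10/41 + 20/41 + 21/41 + 1 = 92/41 ≈ 2.244 bits/symbol.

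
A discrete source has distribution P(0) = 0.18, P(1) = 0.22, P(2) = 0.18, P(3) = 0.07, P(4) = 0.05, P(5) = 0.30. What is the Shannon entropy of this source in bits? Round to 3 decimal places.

2.377 bits

H = −Σ pᵢ log₂ pᵢ.
−0.18·log₂(0.18) = 0.4453
−0.22·log₂(0.22) = 0.4806
−0.18·log₂(0.18) = 0.4453
−0.07·log₂(0.07) = 0.2686
−0.05·log₂(0.05) = 0.2161
−0.30·log₂(0.30) = 0.5211
Sum ≈ 2.3769 → 2.377 bits.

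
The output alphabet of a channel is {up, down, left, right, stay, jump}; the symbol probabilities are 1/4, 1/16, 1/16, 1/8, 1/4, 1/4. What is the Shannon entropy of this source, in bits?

Each probability is a power of 1/2, so log₂(1/p) is an integer.
H = Σ p·log₂(1/p) = 1/4·2 + 1/16·4 + 1/16·4 + 1/8·3 + 1/4·2 + 1/4·2 = 2.375 bits.

2.375 bits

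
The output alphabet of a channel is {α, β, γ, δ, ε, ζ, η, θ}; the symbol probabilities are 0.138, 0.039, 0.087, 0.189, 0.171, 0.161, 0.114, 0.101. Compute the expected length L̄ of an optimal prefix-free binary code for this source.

Repeatedly combine the two least-probable nodes; the expected code length is the sum of the merged weights.
merge 39/1000 + 87/1000 → 63/500
merge 101/1000 + 57/500 → 43/200
merge 63/500 + 69/500 → 33/125
merge 161/1000 + 171/1000 → 83/250
merge 189/1000 + 43/200 → 101/250
merge 33/125 + 83/250 → 149/250
merge 101/250 + 149/250 → 1
L = 63/500 + 43/200 + 33/125 + 83/250 + 101/250 + 149/250 + 1 = 2937/1000 = 2.937 bits/symbol.

2.937 bits/symbol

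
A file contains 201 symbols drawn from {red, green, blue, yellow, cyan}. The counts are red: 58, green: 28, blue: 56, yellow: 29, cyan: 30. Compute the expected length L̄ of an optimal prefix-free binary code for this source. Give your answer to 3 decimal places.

Probabilities are the counts divided by 201.
Repeatedly combine the two least-probable nodes; the expected code length is the sum of the merged weights.
merge 28/201 + 29/201 → 19/67
merge 10/67 + 56/201 → 86/201
merge 19/67 + 58/201 → 115/201
merge 86/201 + 115/201 → 1
L = 19/67 + 86/201 + 115/201 + 1 = 153/67 ≈ 2.284 bits/symbol.

2.284 bits/symbol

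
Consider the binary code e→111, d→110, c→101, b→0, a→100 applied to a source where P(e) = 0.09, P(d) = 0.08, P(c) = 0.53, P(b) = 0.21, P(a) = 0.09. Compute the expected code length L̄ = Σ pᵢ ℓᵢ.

2.58 bits/symbol

L̄ = Σ pᵢ·ℓᵢ = 0.09·3 + 0.08·3 + 0.53·3 + 0.21·1 + 0.09·3 = 2.58 bits/symbol.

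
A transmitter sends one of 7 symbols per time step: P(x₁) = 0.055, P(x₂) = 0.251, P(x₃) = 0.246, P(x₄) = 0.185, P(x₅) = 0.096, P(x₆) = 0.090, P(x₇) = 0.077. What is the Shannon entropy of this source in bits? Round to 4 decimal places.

H = −Σ pᵢ log₂ pᵢ.
−0.055·log₂(0.055) = 0.2301
−0.251·log₂(0.251) = 0.5006
−0.246·log₂(0.246) = 0.4977
−0.185·log₂(0.185) = 0.4504
−0.096·log₂(0.096) = 0.3246
−0.090·log₂(0.090) = 0.3127
−0.077·log₂(0.077) = 0.2848
Sum ≈ 2.6008 → 2.6008 bits.

2.6008 bits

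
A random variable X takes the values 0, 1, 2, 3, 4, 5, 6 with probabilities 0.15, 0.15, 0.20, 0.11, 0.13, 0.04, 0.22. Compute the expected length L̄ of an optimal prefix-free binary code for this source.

Repeatedly combine the two least-probable nodes; the expected code length is the sum of the merged weights.
merge 1/25 + 11/100 → 3/20
merge 13/100 + 3/20 → 7/25
merge 3/20 + 3/20 → 3/10
merge 1/5 + 11/50 → 21/50
merge 7/25 + 3/10 → 29/50
merge 21/50 + 29/50 → 1
L = 3/20 + 7/25 + 3/10 + 21/50 + 29/50 + 1 = 273/100 = 2.73 bits/symbol.

2.73 bits/symbol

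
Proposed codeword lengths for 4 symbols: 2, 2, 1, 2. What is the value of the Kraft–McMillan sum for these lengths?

1.25

With common denominator 2^2 = 4: Σ 2^(−ℓᵢ) = 1/4 + 1/4 + 2/4 + 1/4 = 5/4 = 1.25.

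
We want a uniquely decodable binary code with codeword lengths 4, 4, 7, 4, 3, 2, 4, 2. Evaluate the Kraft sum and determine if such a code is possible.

With common denominator 2^7 = 128: Σ 2^(−ℓᵢ) = 8/128 + 8/128 + 1/128 + 8/128 + 16/128 + 32/128 + 8/128 + 32/128 = 113/128 = 0.8828125.
Kraft's inequality requires Σ ≤ 1; here Σ = 0.8828125 ≤ 1, so such a prefix code exists.

0.8828125; yes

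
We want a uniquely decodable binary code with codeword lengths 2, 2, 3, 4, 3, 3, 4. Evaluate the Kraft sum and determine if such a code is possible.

1; yes

With common denominator 2^4 = 16: Σ 2^(−ℓᵢ) = 4/16 + 4/16 + 2/16 + 1/16 + 2/16 + 2/16 + 1/16 = 16/16 = 1.
Kraft's inequality requires Σ ≤ 1; here Σ = 1 ≤ 1, so such a prefix code exists.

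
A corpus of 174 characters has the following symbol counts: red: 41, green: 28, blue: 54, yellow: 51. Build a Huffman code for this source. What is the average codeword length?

Probabilities are the counts divided by 174.
Repeatedly combine the two least-probable nodes; the expected code length is the sum of the merged weights.
merge 14/87 + 41/174 → 23/58
merge 17/58 + 9/29 → 35/58
merge 23/58 + 35/58 → 1
L = 23/58 + 35/58 + 1 = 2 bits/symbol.

2 bits/symbol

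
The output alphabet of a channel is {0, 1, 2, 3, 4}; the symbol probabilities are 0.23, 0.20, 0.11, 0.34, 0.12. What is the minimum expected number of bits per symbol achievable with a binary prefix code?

Repeatedly combine the two least-probable nodes; the expected code length is the sum of the merged weights.
merge 11/100 + 3/25 → 23/100
merge 1/5 + 23/100 → 43/100
merge 23/100 + 17/50 → 57/100
merge 43/100 + 57/100 → 1
L = 23/100 + 43/100 + 57/100 + 1 = 223/100 = 2.23 bits/symbol.

2.23 bits/symbol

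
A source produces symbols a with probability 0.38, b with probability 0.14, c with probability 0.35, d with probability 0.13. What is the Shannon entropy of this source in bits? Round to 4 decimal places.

1.8403 bits

H = −Σ pᵢ log₂ pᵢ.
−0.38·log₂(0.38) = 0.5305
−0.14·log₂(0.14) = 0.3971
−0.35·log₂(0.35) = 0.5301
−0.13·log₂(0.13) = 0.3826
Sum ≈ 1.8403 → 1.8403 bits.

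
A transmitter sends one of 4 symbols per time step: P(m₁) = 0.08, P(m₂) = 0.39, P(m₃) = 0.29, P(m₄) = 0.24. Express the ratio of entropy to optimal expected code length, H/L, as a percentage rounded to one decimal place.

95.0%

Entropy H = −Σ p log₂ p ≈ 1.8333 bits.
Huffman merges: 2/25+6/25→8/25; 29/100+8/25→61/100; 39/100+61/100→1. L = 193/100 ≈ 1.9300.
Efficiency = H/L = 1.8333/1.9300 = 95.0%.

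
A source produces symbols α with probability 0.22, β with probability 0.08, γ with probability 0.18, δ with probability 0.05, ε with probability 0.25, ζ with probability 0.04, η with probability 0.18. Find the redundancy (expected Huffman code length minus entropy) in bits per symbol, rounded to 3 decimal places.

Entropy H = −Σ p log₂ p ≈ 2.5645 bits.
Huffman merges: 1/25+1/20→9/100; 2/25+9/100→17/100; 17/100+9/50→7/20; 9/50+11/50→2/5; 1/4+7/20→3/5; 2/5+3/5→1. L = 261/100 ≈ 2.6100.
L − H = 2.6100 − 2.5645 = 0.045 bits.

0.045 bits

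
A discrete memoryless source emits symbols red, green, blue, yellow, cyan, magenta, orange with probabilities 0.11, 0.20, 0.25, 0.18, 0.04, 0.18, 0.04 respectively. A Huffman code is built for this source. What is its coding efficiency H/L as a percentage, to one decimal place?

98.0%

Entropy H = −Σ p log₂ p ≈ 2.5768 bits.
Huffman merges: 1/25+1/25→2/25; 2/25+11/100→19/100; 9/50+9/50→9/25; 19/100+1/5→39/100; 1/4+9/25→61/100; 39/100+61/100→1. L = 263/100 ≈ 2.6300.
Efficiency = H/L = 2.5768/2.6300 = 98.0%.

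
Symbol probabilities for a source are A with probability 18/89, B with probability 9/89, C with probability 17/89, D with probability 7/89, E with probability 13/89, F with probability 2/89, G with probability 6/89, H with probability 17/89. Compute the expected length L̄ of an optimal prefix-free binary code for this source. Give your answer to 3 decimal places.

2.865 bits/symbol

Repeatedly combine the two least-probable nodes; the expected code length is the sum of the merged weights.
merge 2/89 + 6/89 → 8/89
merge 7/89 + 8/89 → 15/89
merge 9/89 + 13/89 → 22/89
merge 15/89 + 17/89 → 32/89
merge 17/89 + 18/89 → 35/89
merge 22/89 + 32/89 → 54/89
merge 35/89 + 54/89 → 1
L = 8/89 + 15/89 + 22/89 + 32/89 + 35/89 + 54/89 + 1 = 255/89 ≈ 2.865 bits/symbol.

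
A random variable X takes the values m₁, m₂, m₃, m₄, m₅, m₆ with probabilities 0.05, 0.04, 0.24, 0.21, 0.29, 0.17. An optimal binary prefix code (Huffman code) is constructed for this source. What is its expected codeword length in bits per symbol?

Repeatedly combine the two least-probable nodes; the expected code length is the sum of the merged weights.
merge 1/25 + 1/20 → 9/100
merge 9/100 + 17/100 → 13/50
merge 21/100 + 6/25 → 9/20
merge 13/50 + 29/100 → 11/20
merge 9/20 + 11/20 → 1
L = 9/100 + 13/50 + 9/20 + 11/20 + 1 = 47/20 = 2.35 bits/symbol.

2.35 bits/symbol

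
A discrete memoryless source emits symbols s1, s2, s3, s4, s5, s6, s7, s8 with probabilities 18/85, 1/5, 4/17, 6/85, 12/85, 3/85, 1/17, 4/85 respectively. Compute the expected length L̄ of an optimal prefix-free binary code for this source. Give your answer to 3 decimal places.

2.765 bits/symbol

Repeatedly combine the two least-probable nodes; the expected code length is the sum of the merged weights.
merge 3/85 + 4/85 → 7/85
merge 1/17 + 6/85 → 11/85
merge 7/85 + 11/85 → 18/85
merge 12/85 + 1/5 → 29/85
merge 18/85 + 18/85 → 36/85
merge 4/17 + 29/85 → 49/85
merge 36/85 + 49/85 → 1
L = 7/85 + 11/85 + 18/85 + 29/85 + 36/85 + 49/85 + 1 = 47/17 ≈ 2.765 bits/symbol.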